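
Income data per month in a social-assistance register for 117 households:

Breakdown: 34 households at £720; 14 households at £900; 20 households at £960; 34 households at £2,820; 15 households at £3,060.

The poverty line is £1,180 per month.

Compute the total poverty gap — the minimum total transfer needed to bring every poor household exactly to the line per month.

£23,960

Incomes under z: 34×£720, 14×£900, 20×£960 (q = 68 of N = 117).
Individual gaps: 34×(1180−720) = 15640; 14×(1180−900) = 3920; 20×(1180−960) = 4400.
Aggregate gap = £23,960.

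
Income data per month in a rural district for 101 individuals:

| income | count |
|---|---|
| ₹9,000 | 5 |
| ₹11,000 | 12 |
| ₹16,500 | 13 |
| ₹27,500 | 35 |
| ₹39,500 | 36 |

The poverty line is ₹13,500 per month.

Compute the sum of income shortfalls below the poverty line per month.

Below the line: 5×₹9,000, 12×₹11,000 (q = 17 of N = 101).
Individual gaps: 5×(13500−9000) = 22500; 12×(13500−11000) = 30000.
Aggregate gap = ₹52,500.

₹52,500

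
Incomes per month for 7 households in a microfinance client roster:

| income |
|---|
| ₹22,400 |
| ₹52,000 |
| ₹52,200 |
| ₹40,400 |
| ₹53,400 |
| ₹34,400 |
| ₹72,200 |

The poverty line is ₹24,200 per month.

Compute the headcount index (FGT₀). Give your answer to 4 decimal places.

0.1429

1 of the 7 households have income below ₹24,200.
H = 1/7 = 0.1429.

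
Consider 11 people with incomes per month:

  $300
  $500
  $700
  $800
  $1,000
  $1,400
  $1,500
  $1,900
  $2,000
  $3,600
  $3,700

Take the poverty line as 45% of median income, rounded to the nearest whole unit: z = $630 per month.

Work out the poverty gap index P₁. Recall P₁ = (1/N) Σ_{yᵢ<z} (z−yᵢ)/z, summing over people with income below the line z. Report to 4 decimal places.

Below the line: $300, $500 (q = 2 of N = 11).
Relative gaps: (630−300)/630 = 0.5238; (630−500)/630 = 0.2063.
Σ = 0.730159. Dividing by the full population N = 11 gives P₁ = 0.0664.

0.0664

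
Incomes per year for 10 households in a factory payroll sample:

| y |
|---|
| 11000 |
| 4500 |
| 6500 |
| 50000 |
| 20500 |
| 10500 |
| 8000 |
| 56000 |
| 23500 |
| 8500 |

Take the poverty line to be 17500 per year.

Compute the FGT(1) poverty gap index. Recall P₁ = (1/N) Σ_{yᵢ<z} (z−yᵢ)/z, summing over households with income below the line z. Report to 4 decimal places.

Below z: 4500, 6500, 8000, 8500, 10500, 11000 (q = 6 of N = 10).
Normalized shortfalls: (17500−4500)/17500 = 0.7429; (17500−6500)/17500 = 0.6286; (17500−8000)/17500 = 0.5429; (17500−8500)/17500 = 0.5143; (17500−10500)/17500 = 0.4000; (17500−11000)/17500 = 0.3714.
Sum of shortfalls = 3.200000; P₁ averages over all N: 3.200000 / 10 = 0.3200.

0.3200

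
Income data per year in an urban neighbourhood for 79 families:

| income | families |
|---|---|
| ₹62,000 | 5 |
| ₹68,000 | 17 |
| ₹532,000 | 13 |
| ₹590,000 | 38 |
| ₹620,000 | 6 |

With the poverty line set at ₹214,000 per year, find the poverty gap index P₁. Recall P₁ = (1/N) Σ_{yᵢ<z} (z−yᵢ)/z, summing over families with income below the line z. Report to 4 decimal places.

0.1918

Incomes under z: 5×₹62,000, 17×₹68,000 (q = 22 of N = 79).
Relative gaps: (214000−62000)/214000 = 0.7103 (×5); (214000−68000)/214000 = 0.6822 (×17).
Sum of shortfalls = 15.149533; P₁ averages over all N: 15.149533 / 79 = 0.1918.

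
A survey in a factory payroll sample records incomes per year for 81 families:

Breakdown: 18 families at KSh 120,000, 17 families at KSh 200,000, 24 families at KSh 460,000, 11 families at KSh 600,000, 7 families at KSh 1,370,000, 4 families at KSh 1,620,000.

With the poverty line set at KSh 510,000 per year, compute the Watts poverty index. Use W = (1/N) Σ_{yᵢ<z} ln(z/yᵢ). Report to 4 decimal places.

0.5486

Below the line: 18×KSh 120,000, 17×KSh 200,000, 24×KSh 460,000 (q = 59 of N = 81).
Log gaps: ln(510000/120000) = 1.4469 (×18); ln(510000/200000) = 0.9361 (×17); ln(510000/460000) = 0.1032 (×24).
W = 44.434550 / 81 = 0.5486.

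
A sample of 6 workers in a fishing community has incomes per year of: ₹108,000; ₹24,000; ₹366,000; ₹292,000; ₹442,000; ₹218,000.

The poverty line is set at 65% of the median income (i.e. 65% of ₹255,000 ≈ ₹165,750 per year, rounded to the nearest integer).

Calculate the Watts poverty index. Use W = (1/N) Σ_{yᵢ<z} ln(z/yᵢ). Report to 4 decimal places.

0.3935

Below the line: ₹24,000, ₹108,000 (q = 2 of N = 6).
Log gaps: ln(165750/24000) = 1.9324; ln(165750/108000) = 0.4283.
W = 2.360776 / 6 = 0.3935.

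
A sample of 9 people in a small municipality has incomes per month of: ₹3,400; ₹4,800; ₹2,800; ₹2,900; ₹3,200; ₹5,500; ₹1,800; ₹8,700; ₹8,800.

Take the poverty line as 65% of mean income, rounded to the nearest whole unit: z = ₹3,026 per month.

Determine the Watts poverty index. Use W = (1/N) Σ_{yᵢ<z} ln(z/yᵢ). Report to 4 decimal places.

Incomes under z: ₹1,800, ₹2,800, ₹2,900 (q = 3 of N = 9).
ln(z/y) terms: ln(3026/1800) = 0.5195; ln(3026/2800) = 0.0776; ln(3026/2900) = 0.0425.
W = 0.639608 / 9 = 0.0711.

0.0711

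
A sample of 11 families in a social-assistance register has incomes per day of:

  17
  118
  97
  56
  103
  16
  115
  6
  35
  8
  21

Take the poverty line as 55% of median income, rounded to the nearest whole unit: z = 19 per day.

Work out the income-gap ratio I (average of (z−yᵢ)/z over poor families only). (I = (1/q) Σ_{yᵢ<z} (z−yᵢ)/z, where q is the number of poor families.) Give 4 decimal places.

Poor units: 6, 8, 16, 17 (q = 4 of N = 11).
Relative gaps: 0.6842, 0.5789, 0.1579, 0.1053; sum = 1.526316.
I averages over the q = 4 poor units only: 1.526316 / 4 = 0.3816.

0.3816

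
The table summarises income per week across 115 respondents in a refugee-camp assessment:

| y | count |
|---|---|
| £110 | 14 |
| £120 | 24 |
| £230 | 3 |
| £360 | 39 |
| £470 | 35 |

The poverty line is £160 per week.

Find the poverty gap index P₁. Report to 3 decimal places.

0.090

Poor units: 14×£110, 24×£120 (q = 38 of N = 115).
Relative gaps: (160−110)/160 = 0.3125 (×14); (160−120)/160 = 0.2500 (×24).
Sum of shortfalls = 10.375000; P₁ averages over all N: 10.375000 / 115 = 0.090.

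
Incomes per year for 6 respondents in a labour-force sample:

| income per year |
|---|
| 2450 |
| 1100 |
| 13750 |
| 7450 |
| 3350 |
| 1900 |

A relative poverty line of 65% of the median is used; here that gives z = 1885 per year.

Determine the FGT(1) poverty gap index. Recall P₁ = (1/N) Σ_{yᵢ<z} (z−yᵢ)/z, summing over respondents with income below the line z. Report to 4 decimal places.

Below the line: 1100 (q = 1 of N = 6).
Shortfall ratios: (1885−1100)/1885 = 0.4164.
Sum of shortfalls = 0.416446; P₁ averages over all N: 0.416446 / 6 = 0.0694.

0.0694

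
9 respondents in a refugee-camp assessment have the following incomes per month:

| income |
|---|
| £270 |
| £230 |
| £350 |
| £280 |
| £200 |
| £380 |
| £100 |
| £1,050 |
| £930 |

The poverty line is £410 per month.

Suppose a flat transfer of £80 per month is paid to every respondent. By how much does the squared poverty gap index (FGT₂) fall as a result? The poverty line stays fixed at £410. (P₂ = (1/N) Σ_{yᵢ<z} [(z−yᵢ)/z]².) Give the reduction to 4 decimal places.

Before: below the line — £100, £200, £230, £270, £280, £350, £380; squared poverty gap index (FGT₂) = 0.141186.
After the £80 transfer: below the line — £180, £280, £310, £350, £360; squared poverty gap index (FGT₂) = 0.056778.
Reduction = 0.141186 − 0.056778 = 0.0844.

0.0844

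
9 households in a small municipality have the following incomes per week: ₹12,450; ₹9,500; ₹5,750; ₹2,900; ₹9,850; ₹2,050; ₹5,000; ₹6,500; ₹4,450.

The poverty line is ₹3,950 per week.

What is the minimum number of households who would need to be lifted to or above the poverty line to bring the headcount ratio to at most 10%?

2

2 of the 9 households are poor, so H = 2/9 = 0.222.
A headcount ratio of at most 10% allows at most ⌊0.10 × 9⌋ = 0 poor households.
So at least 2 − 0 = 2 must be lifted.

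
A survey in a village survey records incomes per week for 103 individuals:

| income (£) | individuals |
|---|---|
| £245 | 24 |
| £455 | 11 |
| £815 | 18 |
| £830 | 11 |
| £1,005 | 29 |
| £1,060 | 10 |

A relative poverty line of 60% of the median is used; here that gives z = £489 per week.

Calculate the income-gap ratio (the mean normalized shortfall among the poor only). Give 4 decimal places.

Below z: 24×£245, 11×£455 (q = 35 of N = 103).
Relative gaps: 0.4990 (×24), 0.0695 (×11); sum = 12.740286.
The income-gap ratio divides by q (the poor only): 12.740286 / 35 = 0.3640.

0.3640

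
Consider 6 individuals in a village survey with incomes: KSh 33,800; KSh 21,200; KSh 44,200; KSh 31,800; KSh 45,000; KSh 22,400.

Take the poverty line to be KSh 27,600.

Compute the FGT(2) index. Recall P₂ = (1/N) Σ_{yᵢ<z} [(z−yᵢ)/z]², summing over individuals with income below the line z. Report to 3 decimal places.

0.015

Below z: KSh 21,200, KSh 22,400 (q = 2 of N = 6).
Relative gaps: (27600−21200)/27600 = 0.2319; (27600−22400)/27600 = 0.1884.
Squared: 0.0538; 0.0355.
Sum = 0.089267; P₂ = 0.089267 / 6 = 0.015.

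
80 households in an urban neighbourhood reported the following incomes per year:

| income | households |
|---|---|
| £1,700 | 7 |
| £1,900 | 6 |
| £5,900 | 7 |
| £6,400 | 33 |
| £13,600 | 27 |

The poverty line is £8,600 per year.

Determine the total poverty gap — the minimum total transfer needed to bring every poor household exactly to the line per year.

£180,000

Below the line: 7×£1,700, 6×£1,900, 7×£5,900, 33×£6,400 (q = 53 of N = 80).
Individual gaps: 7×(8600−1700) = 48300; 6×(8600−1900) = 40200; 7×(8600−5900) = 18900; 33×(8600−6400) = 72600.
Aggregate gap = £180,000.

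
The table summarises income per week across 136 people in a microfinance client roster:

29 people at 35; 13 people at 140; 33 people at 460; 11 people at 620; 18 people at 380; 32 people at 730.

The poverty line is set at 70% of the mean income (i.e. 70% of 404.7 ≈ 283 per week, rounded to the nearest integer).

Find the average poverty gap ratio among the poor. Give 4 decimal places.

Poor units: 29×35, 13×140 (q = 42 of N = 136).
Relative gaps: 0.8763 (×29), 0.5053 (×13); sum = 31.982332.
I averages over the q = 42 poor units only: 31.982332 / 42 = 0.7615.

0.7615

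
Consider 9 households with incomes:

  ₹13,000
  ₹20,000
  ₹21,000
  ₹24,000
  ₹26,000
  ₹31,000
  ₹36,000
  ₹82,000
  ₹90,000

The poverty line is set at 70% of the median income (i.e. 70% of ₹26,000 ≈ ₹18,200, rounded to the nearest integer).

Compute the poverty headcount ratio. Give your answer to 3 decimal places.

0.111

1 of the 9 households have income below ₹18,200.
H = 1/9 = 0.111.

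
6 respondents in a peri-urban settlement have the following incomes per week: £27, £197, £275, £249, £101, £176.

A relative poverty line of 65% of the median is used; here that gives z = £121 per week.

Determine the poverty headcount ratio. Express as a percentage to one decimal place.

33.3%

2 of the 6 respondents have income below £121.
H = 2/6 = 33.3%.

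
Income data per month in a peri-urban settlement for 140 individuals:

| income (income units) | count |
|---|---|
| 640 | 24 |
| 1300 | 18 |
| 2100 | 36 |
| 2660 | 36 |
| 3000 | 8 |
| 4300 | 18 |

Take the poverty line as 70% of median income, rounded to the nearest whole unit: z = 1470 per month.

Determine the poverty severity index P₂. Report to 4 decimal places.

Poor units: 24×640, 18×1300 (q = 42 of N = 140).
Normalized shortfalls: (1470−640)/1470 = 0.5646 (×24); (1470−1300)/1470 = 0.1156 (×18).
Squared: 0.3188 (×24); 0.0134 (×18).
Sum = 7.891989; P₂ = 7.891989 / 140 = 0.0564.

0.0564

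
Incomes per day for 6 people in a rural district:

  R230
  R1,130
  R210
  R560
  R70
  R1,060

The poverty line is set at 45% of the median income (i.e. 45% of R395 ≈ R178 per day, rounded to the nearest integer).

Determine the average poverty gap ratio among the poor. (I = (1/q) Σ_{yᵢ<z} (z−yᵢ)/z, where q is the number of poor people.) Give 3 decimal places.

Incomes under z: R70 (q = 1 of N = 6).
Shortfall ratios (z−y)/z: 0.6067; sum = 0.606742.
The income-gap ratio divides by q (the poor only): 0.606742 / 1 = 0.607.

0.607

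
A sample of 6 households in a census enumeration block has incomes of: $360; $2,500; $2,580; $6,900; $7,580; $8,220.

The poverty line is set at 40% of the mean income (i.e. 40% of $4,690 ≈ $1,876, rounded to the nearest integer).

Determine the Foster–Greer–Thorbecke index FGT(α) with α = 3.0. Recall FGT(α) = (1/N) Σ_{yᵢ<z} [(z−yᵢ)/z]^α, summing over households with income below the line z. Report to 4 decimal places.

0.0880

Below the line: $360 (q = 1 of N = 6).
Normalized shortfalls: (1876−360)/1876 = 0.8081.
Raised to α = 3.0: 0.52771.
Sum = 0.527715; FGT(3.0) = 0.527715 / 6 = 0.0880.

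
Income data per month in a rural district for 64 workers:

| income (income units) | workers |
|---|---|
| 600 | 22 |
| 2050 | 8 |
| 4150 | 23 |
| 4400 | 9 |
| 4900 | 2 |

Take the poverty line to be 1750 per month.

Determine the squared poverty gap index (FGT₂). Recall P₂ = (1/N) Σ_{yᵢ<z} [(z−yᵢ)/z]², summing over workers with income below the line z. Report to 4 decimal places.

Incomes under z: 22×600 (q = 22 of N = 64).
Gap ratios (z−y)/z: (1750−600)/1750 = 0.6571 (×22).
Squared: 0.4318 (×22).
Sum = 9.500408; P₂ = 9.500408 / 64 = 0.1484.

0.1484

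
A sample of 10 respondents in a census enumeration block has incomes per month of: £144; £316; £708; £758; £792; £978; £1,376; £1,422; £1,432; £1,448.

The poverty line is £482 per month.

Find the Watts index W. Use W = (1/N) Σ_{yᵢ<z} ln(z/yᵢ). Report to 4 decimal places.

Incomes under z: £144, £316 (q = 2 of N = 10).
Log gaps: ln(482/144) = 1.2081; ln(482/316) = 0.4222.
W = 1.630333 / 10 = 0.1630.

0.1630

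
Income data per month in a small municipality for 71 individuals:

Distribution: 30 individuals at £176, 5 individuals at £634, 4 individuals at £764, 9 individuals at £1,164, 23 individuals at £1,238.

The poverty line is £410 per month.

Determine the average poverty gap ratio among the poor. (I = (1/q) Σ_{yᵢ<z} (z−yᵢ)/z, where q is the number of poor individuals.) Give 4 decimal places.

0.5707

Incomes under z: 30×£176 (q = 30 of N = 71).
Relative gaps: 0.5707 (×30); sum = 17.121951.
I averages over the q = 30 poor units only: 17.121951 / 30 = 0.5707.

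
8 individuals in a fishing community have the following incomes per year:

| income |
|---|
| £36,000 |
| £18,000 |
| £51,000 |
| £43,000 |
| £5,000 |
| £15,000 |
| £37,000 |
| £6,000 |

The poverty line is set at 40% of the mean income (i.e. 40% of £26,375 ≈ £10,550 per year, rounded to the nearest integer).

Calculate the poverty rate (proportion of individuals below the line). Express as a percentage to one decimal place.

25.0%

2 of the 8 individuals have income below £10,550.
H = 2/8 = 25.0%.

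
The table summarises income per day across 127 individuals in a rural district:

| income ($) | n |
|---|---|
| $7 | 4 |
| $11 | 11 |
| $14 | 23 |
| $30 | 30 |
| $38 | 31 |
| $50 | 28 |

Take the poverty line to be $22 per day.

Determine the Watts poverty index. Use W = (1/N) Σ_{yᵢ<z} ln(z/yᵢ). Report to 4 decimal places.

0.1780

Below the line: 4×$7, 11×$11, 23×$14 (q = 38 of N = 127).
ln(z/y) terms: ln(22/7) = 1.1451 (×4); ln(22/11) = 0.6931 (×11); ln(22/14) = 0.4520 (×23).
W = 22.600806 / 127 = 0.1780.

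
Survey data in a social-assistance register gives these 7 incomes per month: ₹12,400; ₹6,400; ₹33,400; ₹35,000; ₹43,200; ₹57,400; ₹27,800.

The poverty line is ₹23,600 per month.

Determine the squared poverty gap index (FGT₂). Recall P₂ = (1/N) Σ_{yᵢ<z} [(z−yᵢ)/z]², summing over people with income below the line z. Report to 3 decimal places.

Below the line: ₹6,400, ₹12,400 (q = 2 of N = 7).
Gap ratios (z−y)/z: (23600−6400)/23600 = 0.7288; (23600−12400)/23600 = 0.4746.
Squared: 0.5312; 0.2252.
Sum = 0.756392; P₂ = 0.756392 / 7 = 0.108.

0.108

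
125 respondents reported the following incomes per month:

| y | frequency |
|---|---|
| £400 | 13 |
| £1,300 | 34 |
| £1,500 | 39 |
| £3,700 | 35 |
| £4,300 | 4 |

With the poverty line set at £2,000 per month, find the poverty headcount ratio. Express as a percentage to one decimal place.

86 of the 125 respondents have income below £2,000.
H = 86/125 = 68.8%.

68.8%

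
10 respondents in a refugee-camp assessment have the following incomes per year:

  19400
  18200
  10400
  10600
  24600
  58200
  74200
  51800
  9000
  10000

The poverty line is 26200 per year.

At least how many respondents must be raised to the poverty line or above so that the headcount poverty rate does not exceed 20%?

Currently q = 7 of N = 10 are below the line (H = 0.700).
A headcount ratio of at most 20% allows at most ⌊0.20 × 10⌋ = 2 poor respondents.
So at least 7 − 2 = 5 must be lifted.

5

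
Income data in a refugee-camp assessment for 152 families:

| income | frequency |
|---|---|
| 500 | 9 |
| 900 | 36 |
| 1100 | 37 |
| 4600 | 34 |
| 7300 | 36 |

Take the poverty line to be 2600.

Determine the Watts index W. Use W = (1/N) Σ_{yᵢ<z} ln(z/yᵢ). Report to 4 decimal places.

0.5583

Below the line: 9×500, 36×900, 37×1100 (q = 82 of N = 152).
Log shortfalls: ln(2600/500) = 1.6487 (×9); ln(2600/900) = 1.0609 (×36); ln(2600/1100) = 0.8602 (×37).
W = 84.856765 / 152 = 0.5583.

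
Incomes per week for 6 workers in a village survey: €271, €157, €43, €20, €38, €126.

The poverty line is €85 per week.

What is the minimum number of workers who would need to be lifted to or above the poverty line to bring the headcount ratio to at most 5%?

3

3 of the 6 workers are poor, so H = 3/6 = 0.500.
A headcount ratio of at most 5% allows at most ⌊0.05 × 6⌋ = 0 poor workers.
So at least 3 − 0 = 3 must be lifted.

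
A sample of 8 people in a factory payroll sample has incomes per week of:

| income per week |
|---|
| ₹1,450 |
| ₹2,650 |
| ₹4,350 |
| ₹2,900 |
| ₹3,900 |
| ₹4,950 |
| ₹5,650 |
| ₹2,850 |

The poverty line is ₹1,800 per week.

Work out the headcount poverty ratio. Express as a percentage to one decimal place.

12.5%

1 of the 8 people have income below ₹1,800.
H = 1/8 = 12.5%.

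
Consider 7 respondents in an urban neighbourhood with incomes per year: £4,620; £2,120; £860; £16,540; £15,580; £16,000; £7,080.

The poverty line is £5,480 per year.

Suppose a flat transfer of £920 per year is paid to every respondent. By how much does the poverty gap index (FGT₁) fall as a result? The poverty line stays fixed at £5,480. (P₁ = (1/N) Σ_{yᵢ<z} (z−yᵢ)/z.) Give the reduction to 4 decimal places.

0.0704

Before: below the line — £860, £2,120, £4,620; poverty gap index (FGT₁) = 0.230448.
After the £920 transfer: below the line — £1,780, £3,040; poverty gap index (FGT₁) = 0.160063.
Reduction = 0.230448 − 0.160063 = 0.0704.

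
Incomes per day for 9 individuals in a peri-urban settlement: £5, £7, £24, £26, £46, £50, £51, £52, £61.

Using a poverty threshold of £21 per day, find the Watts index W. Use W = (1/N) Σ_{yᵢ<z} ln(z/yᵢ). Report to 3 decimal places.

Below z: £5, £7 (q = 2 of N = 9).
Log gaps: ln(21/5) = 1.4351; ln(21/7) = 1.0986.
W = 2.533697 / 9 = 0.282.

0.282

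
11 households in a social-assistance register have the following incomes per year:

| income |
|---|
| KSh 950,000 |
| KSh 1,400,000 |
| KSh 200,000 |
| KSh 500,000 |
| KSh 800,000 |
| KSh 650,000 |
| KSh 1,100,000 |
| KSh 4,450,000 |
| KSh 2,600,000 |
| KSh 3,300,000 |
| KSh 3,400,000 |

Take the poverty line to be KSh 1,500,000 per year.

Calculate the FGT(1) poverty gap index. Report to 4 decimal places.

0.2970

Below z: KSh 200,000, KSh 500,000, KSh 650,000, KSh 800,000, KSh 950,000, KSh 1,100,000, KSh 1,400,000 (q = 7 of N = 11).
Normalized shortfalls: (1500000−200000)/1500000 = 0.8667; (1500000−500000)/1500000 = 0.6667; (1500000−650000)/1500000 = 0.5667; (1500000−800000)/1500000 = 0.4667; (1500000−950000)/1500000 = 0.3667; (1500000−1100000)/1500000 = 0.2667; (1500000−1400000)/1500000 = 0.0667.
Sum of shortfalls = 3.266667; P₁ averages over all N: 3.266667 / 11 = 0.2970.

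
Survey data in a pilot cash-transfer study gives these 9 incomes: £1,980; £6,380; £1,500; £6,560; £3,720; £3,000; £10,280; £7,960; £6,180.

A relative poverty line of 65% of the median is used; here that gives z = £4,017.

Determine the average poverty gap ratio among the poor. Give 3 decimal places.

0.365

Below the line: £1,500, £1,980, £3,000, £3,720 (q = 4 of N = 9).
Relative gaps: 0.6266, 0.5071, 0.2532, 0.0739; sum = 1.460792.
I averages over the q = 4 poor units only: 1.460792 / 4 = 0.365.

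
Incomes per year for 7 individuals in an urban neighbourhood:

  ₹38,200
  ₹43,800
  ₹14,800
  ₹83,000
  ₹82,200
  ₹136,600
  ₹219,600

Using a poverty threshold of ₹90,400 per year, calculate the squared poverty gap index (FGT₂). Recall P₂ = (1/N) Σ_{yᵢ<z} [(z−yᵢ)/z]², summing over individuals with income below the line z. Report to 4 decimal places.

0.1876

Incomes under z: ₹14,800, ₹38,200, ₹43,800, ₹82,200, ₹83,000 (q = 5 of N = 7).
Relative gaps: (90400−14800)/90400 = 0.8363; (90400−38200)/90400 = 0.5774; (90400−43800)/90400 = 0.5155; (90400−82200)/90400 = 0.0907; (90400−83000)/90400 = 0.0819.
Squared: 0.6994; 0.3334; 0.2657; 0.0082; 0.0067.
Sum = 1.313454; P₂ = 1.313454 / 7 = 0.1876.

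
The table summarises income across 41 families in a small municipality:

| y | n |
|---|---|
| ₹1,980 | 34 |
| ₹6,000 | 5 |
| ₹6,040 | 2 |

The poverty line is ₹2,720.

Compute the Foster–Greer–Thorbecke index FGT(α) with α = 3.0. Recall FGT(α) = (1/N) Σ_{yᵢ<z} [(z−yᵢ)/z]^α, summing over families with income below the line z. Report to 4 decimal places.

0.0167

Below z: 34×₹1,980 (q = 34 of N = 41).
Normalized shortfalls: (2720−1980)/2720 = 0.2721 (×34).
Raised to α = 3.0: 0.02014 (×34).
Sum = 0.684648; FGT(3.0) = 0.684648 / 41 = 0.0167.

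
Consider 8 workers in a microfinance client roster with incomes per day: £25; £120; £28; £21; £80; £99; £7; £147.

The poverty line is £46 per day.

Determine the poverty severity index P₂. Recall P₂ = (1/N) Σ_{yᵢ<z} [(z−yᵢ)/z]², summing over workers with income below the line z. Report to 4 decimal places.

Below the line: £7, £21, £25, £28 (q = 4 of N = 8).
Gap ratios (z−y)/z: (46−7)/46 = 0.8478; (46−21)/46 = 0.5435; (46−25)/46 = 0.4565; (46−28)/46 = 0.3913.
Squared: 0.7188; 0.2954; 0.2084; 0.1531.
Sum = 1.375709; P₂ = 1.375709 / 8 = 0.1720.

0.1720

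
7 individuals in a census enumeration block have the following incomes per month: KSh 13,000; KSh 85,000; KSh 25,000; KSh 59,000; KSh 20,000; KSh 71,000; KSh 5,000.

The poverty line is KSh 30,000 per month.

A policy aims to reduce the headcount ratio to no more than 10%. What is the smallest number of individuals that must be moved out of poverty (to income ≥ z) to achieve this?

4

4 of the 7 individuals are poor, so H = 4/7 = 0.571.
A headcount ratio of at most 10% allows at most ⌊0.10 × 7⌋ = 0 poor individuals.
So at least 4 − 0 = 4 must be lifted.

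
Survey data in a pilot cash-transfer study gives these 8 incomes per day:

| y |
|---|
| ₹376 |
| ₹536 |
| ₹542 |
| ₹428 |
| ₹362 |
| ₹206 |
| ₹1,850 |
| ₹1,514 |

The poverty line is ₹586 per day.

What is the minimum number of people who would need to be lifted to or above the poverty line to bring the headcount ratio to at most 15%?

6 of the 8 people are poor, so H = 6/8 = 0.750.
A headcount ratio of at most 15% allows at most ⌊0.15 × 8⌋ = 1 poor people.
So at least 6 − 1 = 5 must be lifted.

5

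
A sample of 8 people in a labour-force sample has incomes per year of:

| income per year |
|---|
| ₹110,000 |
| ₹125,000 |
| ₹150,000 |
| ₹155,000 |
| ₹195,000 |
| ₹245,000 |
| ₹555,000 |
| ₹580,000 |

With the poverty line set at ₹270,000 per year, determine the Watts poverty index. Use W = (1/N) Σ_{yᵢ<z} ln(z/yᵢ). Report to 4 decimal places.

0.4042

Below z: ₹110,000, ₹125,000, ₹150,000, ₹155,000, ₹195,000, ₹245,000 (q = 6 of N = 8).
Log shortfalls: ln(270000/110000) = 0.8979; ln(270000/125000) = 0.7701; ln(270000/150000) = 0.5878; ln(270000/155000) = 0.5550; ln(270000/195000) = 0.3254; ln(270000/245000) = 0.0972.
W = 3.233419 / 8 = 0.4042.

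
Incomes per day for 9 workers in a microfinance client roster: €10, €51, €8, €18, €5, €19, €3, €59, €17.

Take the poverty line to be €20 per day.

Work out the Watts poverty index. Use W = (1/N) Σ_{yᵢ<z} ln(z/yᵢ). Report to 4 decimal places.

0.5791

Below the line: €3, €5, €8, €10, €17, €18, €19 (q = 7 of N = 9).
Log gaps: ln(20/3) = 1.8971; ln(20/5) = 1.3863; ln(20/8) = 0.9163; ln(20/10) = 0.6931; ln(20/17) = 0.1625; ln(20/18) = 0.1054; ln(20/19) = 0.0513.
W = 5.212025 / 9 = 0.5791.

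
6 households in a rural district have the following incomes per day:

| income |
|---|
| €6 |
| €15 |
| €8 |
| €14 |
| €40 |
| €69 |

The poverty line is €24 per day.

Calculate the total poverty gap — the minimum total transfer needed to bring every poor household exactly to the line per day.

€53

Below z: €6, €8, €14, €15 (q = 4 of N = 6).
Individual gaps: 24−6 = 18; 24−8 = 16; 24−14 = 10; 24−15 = 9.
Aggregate gap = €53.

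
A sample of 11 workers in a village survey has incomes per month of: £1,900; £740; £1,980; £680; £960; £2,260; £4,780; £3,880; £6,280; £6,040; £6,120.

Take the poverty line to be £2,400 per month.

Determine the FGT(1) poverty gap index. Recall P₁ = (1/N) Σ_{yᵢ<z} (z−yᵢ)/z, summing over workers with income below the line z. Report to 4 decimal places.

0.2227

Poor units: £680, £740, £960, £1,900, £1,980, £2,260 (q = 6 of N = 11).
Relative gaps: (2400−680)/2400 = 0.7167; (2400−740)/2400 = 0.6917; (2400−960)/2400 = 0.6000; (2400−1900)/2400 = 0.2083; (2400−1980)/2400 = 0.1750; (2400−2260)/2400 = 0.0583.
Sum of shortfalls = 2.450000; P₁ averages over all N: 2.450000 / 11 = 0.2227.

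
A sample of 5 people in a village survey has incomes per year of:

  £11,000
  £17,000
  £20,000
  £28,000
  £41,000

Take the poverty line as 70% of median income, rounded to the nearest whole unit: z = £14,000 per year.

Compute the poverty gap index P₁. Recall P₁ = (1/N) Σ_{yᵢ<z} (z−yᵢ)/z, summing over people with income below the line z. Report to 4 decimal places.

0.0429

Poor units: £11,000 (q = 1 of N = 5).
Shortfall ratios: (14000−11000)/14000 = 0.2143.
Sum of shortfalls = 0.214286; P₁ averages over all N: 0.214286 / 5 = 0.0429.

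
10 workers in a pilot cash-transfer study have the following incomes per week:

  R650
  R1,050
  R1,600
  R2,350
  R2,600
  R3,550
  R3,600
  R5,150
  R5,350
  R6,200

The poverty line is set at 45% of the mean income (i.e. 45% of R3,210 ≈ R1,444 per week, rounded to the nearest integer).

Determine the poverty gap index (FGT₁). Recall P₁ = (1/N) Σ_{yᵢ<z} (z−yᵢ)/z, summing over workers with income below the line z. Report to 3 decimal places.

Below the line: R650, R1,050 (q = 2 of N = 10).
Normalized shortfalls: (1444−650)/1444 = 0.5499; (1444−1050)/1444 = 0.2729.
Sum of shortfalls = 0.822715; P₁ averages over all N: 0.822715 / 10 = 0.082.

0.082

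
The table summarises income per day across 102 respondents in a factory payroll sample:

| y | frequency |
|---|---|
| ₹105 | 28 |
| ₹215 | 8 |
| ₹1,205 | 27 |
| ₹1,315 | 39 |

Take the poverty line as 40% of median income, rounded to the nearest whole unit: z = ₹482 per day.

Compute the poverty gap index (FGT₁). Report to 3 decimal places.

Below the line: 28×₹105, 8×₹215 (q = 36 of N = 102).
Shortfall ratios: (482−105)/482 = 0.7822 (×28); (482−215)/482 = 0.5539 (×8).
Σ = 26.331950. Dividing by the full population N = 102 gives P₁ = 0.258.

0.258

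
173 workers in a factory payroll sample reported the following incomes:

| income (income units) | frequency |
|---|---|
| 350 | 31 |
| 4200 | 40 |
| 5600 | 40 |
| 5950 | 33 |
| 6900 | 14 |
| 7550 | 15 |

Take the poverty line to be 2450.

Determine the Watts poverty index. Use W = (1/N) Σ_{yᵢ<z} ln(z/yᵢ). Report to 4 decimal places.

0.3487

Below z: 31×350 (q = 31 of N = 173).
Log shortfalls: ln(2450/350) = 1.9459 (×31).
W = 60.323215 / 173 = 0.3487.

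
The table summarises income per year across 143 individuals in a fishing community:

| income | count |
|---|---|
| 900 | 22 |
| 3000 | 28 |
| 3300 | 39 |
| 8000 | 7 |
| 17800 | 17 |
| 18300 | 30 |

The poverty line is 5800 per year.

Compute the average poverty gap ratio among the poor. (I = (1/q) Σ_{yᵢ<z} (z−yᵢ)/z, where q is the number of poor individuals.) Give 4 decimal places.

Poor units: 22×900, 28×3000, 39×3300 (q = 89 of N = 143).
Shortfall ratios (z−y)/z: 0.8448 (×22), 0.4828 (×28), 0.4310 (×39); sum = 48.913793.
The income-gap ratio divides by q (the poor only): 48.913793 / 89 = 0.5496.

0.5496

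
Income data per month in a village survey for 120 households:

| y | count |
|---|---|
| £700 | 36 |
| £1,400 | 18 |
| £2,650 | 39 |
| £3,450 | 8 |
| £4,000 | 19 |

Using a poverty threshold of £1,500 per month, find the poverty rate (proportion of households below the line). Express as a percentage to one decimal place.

45.0%

54 of the 120 households have income below £1,500.
H = 54/120 = 45.0%.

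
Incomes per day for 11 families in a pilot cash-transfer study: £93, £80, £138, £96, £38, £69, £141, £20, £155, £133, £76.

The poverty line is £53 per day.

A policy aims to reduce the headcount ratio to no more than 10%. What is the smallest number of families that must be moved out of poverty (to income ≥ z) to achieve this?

Currently q = 2 of N = 11 are below the line (H = 0.182).
A headcount ratio of at most 10% allows at most ⌊0.10 × 11⌋ = 1 poor families.
So at least 2 − 1 = 1 must be lifted.

1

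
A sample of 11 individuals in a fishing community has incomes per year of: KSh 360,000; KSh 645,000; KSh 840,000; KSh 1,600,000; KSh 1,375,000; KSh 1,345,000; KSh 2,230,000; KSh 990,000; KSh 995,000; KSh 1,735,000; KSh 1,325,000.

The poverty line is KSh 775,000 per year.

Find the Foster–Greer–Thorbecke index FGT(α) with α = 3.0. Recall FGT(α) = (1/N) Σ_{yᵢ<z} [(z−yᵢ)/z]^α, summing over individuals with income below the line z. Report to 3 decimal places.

Below the line: KSh 360,000, KSh 645,000 (q = 2 of N = 11).
Normalized shortfalls: (775000−360000)/775000 = 0.5355; (775000−645000)/775000 = 0.1677.
Raised to α = 3.0: 0.15355; 0.00472.
Sum = 0.158266; FGT(3.0) = 0.158266 / 11 = 0.014.

0.014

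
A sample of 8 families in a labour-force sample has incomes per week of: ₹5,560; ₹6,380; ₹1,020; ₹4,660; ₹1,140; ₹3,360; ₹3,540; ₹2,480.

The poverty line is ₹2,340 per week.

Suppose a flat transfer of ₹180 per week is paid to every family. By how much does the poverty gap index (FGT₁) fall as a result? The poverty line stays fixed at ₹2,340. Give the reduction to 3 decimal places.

0.019

Before: below the line — ₹1,020, ₹1,140; poverty gap index (FGT₁) = 0.13462.
After the ₹180 transfer: below the line — ₹1,200, ₹1,320; poverty gap index (FGT₁) = 0.11538.
Reduction = 0.13462 − 0.11538 = 0.019.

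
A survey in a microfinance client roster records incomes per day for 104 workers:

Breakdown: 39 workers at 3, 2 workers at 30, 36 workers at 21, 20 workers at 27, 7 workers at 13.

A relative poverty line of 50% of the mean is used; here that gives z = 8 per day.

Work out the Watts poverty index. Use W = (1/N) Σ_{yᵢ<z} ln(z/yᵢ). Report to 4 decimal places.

Poor units: 39×3 (q = 39 of N = 104).
Log gaps: ln(8/3) = 0.9808 (×39).
W = 38.252341 / 104 = 0.3678.

0.3678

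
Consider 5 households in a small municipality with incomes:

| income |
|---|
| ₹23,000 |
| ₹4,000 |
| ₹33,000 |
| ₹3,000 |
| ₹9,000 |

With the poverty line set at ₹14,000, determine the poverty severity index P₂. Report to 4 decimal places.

Incomes under z: ₹3,000, ₹4,000, ₹9,000 (q = 3 of N = 5).
Shortfall ratios: (14000−3000)/14000 = 0.7857; (14000−4000)/14000 = 0.7143; (14000−9000)/14000 = 0.3571.
Squared: 0.6173; 0.5102; 0.1276.
Sum = 1.255102; P₂ = 1.255102 / 5 = 0.2510.

0.2510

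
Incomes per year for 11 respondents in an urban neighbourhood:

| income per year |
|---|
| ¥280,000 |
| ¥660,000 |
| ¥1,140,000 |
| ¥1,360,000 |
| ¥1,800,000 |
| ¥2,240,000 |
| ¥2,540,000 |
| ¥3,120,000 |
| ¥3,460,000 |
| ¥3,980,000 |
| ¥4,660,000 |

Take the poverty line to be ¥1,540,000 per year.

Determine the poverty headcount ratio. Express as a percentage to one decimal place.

4 of the 11 respondents have income below ¥1,540,000.
H = 4/11 = 36.4%.

36.4%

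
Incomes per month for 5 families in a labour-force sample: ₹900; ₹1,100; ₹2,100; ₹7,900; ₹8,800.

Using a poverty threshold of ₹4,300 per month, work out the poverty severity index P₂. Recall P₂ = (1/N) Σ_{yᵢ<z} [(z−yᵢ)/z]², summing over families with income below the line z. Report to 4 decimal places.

Incomes under z: ₹900, ₹1,100, ₹2,100 (q = 3 of N = 5).
Normalized shortfalls: (4300−900)/4300 = 0.7907; (4300−1100)/4300 = 0.7442; (4300−2100)/4300 = 0.5116.
Squared: 0.6252; 0.5538; 0.2618.
Sum = 1.440779; P₂ = 1.440779 / 5 = 0.2882.

0.2882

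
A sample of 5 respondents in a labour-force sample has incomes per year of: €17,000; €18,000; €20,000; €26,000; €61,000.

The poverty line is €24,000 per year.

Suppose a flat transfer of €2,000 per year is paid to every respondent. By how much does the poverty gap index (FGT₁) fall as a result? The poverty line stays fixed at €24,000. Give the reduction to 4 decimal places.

Before: below the line — €17,000, €18,000, €20,000; poverty gap index (FGT₁) = 0.141667.
After the €2,000 transfer: below the line — €19,000, €20,000, €22,000; poverty gap index (FGT₁) = 0.091667.
Reduction = 0.141667 − 0.091667 = 0.0500.

0.0500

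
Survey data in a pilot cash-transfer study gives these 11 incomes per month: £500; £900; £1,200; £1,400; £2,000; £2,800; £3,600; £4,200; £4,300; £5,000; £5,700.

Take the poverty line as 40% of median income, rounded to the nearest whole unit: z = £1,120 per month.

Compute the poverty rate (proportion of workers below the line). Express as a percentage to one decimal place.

18.2%

2 of the 11 workers have income below £1,120.
H = 2/11 = 18.2%.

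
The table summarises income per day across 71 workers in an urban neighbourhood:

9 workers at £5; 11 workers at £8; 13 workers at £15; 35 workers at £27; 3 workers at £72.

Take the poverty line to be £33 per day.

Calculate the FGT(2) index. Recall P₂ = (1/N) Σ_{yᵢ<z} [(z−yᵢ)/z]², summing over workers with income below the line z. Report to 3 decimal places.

Poor units: 9×£5, 11×£8, 13×£15, 35×£27 (q = 68 of N = 71).
Relative gaps: (33−5)/33 = 0.8485 (×9); (33−8)/33 = 0.7576 (×11); (33−15)/33 = 0.5455 (×13); (33−27)/33 = 0.1818 (×35).
Squared: 0.7199 (×9); 0.5739 (×11); 0.2975 (×13); 0.0331 (×35).
Sum = 17.817264; P₂ = 17.817264 / 71 = 0.251.

0.251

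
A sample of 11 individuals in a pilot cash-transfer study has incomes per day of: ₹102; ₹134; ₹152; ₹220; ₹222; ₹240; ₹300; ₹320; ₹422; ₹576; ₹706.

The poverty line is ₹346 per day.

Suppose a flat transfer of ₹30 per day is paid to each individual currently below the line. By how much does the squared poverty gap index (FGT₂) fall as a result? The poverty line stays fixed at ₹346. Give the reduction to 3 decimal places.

Before: below the line — ₹102, ₹134, ₹152, ₹220, ₹222, ₹240, ₹300, ₹320; squared poverty gap index (FGT₂) = 0.14230.
After the ₹30 transfer: below the line — ₹132, ₹164, ₹182, ₹250, ₹252, ₹270, ₹330; squared poverty gap index (FGT₂) = 0.09864.
Reduction = 0.14230 − 0.09864 = 0.044.

0.044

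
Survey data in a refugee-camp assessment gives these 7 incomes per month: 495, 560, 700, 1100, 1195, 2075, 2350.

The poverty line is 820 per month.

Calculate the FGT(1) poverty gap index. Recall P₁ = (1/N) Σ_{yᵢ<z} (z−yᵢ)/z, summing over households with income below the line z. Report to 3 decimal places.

0.123

Poor units: 495, 560, 700 (q = 3 of N = 7).
Shortfall ratios: (820−495)/820 = 0.3963; (820−560)/820 = 0.3171; (820−700)/820 = 0.1463.
Sum of shortfalls = 0.859756; P₁ averages over all N: 0.859756 / 7 = 0.123.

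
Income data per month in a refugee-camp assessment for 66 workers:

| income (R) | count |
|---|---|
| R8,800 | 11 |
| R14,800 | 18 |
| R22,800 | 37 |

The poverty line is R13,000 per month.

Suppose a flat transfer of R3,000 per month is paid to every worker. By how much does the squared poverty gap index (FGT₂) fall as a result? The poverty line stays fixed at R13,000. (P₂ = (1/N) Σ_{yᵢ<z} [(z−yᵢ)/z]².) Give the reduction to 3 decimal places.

0.016

Before: below the line — 11×R8,800; squared poverty gap index (FGT₂) = 0.01740.
After the R3,000 transfer: below the line — 11×R11,800; squared poverty gap index (FGT₂) = 0.00142.
Reduction = 0.01740 − 0.00142 = 0.016.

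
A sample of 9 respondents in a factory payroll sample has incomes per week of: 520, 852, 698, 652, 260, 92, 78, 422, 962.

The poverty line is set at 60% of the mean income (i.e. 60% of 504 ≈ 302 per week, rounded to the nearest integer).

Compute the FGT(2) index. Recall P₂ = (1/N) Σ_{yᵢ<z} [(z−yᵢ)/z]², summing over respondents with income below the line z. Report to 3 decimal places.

Below z: 78, 92, 260 (q = 3 of N = 9).
Relative gaps: (302−78)/302 = 0.7417; (302−92)/302 = 0.6954; (302−260)/302 = 0.1391.
Squared: 0.5502; 0.4835; 0.0193.
Sum = 1.053024; P₂ = 1.053024 / 9 = 0.117.

0.117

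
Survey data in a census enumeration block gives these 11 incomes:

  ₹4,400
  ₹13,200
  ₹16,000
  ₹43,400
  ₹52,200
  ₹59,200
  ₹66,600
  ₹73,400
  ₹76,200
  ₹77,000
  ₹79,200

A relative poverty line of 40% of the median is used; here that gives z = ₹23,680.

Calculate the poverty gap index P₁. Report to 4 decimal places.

Incomes under z: ₹4,400, ₹13,200, ₹16,000 (q = 3 of N = 11).
Shortfall ratios: (23680−4400)/23680 = 0.8142; (23680−13200)/23680 = 0.4426; (23680−16000)/23680 = 0.3243.
Sum of shortfalls = 1.581081; P₁ averages over all N: 1.581081 / 11 = 0.1437.

0.1437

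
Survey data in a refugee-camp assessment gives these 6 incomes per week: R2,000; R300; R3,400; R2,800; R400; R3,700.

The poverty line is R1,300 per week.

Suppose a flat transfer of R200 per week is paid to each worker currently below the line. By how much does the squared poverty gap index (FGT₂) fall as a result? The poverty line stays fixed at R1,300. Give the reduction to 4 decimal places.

0.0671

Before: below the line — R300, R400; squared poverty gap index (FGT₂) = 0.178501.
After the R200 transfer: below the line — R500, R600; squared poverty gap index (FGT₂) = 0.111440.
Reduction = 0.178501 − 0.111440 = 0.0671.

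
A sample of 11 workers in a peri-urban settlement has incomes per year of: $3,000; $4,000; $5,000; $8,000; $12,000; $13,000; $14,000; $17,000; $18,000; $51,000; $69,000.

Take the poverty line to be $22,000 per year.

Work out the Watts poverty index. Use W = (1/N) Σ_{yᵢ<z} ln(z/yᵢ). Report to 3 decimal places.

Below z: $3,000, $4,000, $5,000, $8,000, $12,000, $13,000, $14,000, $17,000, $18,000 (q = 9 of N = 11).
Log gaps: ln(22000/3000) = 1.9924; ln(22000/4000) = 1.7047; ln(22000/5000) = 1.4816; ln(22000/8000) = 1.0116; ln(22000/12000) = 0.6061; ln(22000/13000) = 0.5261; ln(22000/14000) = 0.4520; ln(22000/17000) = 0.2578; ln(22000/18000) = 0.2007.
W = 8.233098 / 11 = 0.748.

0.748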